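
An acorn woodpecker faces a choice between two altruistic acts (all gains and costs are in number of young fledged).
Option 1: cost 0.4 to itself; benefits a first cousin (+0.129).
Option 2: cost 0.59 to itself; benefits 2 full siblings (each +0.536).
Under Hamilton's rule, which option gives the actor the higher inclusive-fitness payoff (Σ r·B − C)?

Option 2

Option 1: r to a first cousin = 0.125.
Option 1: Σ r·B − C = (1·0.125·0.129) − 0.4 = -0.383875.
Option 2: r to a full sibling = 0.5.
Option 2: Σ r·B − C = (2·0.5·0.536) − 0.59 = -0.054.
Option 2 has the higher net inclusive-fitness payoff.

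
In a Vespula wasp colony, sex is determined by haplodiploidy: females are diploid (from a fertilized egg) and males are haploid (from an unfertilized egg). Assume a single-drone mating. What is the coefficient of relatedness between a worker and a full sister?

0.75

Haplodiploid full sisters inherit their father's entire haploid genome identically (contributing 1/2) and on average half of their mother's contribution (1/2 · 1/2 = 1/4); r = 1/2 + 1/4 = 3/4.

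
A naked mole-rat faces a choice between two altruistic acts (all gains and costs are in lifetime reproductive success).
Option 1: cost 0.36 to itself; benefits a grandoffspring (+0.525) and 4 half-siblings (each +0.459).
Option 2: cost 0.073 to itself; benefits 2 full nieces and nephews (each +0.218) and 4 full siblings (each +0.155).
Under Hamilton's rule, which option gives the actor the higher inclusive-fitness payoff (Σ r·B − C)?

Option 1: r to a grandoffspring = 0.25.
Option 1: r to a half-sibling = 0.25.
Option 1: Σ r·B − C = (1·0.25·0.525 + 4·0.25·0.459) − 0.36 = 0.23025.
Option 2: r to a full niece or nephew = 0.25.
Option 2: r to a full sibling = 0.5.
Option 2: Σ r·B − C = (2·0.25·0.218 + 4·0.5·0.155) − 0.073 = 0.346.
Option 2 has the higher net inclusive-fitness payoff.

Option 2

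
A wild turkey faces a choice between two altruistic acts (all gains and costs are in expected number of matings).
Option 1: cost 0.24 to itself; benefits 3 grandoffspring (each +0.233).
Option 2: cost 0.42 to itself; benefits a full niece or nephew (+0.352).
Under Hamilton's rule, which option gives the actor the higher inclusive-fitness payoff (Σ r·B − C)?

Option 1: r to a grandoffspring = 0.25.
Option 1: Σ r·B − C = (3·0.25·0.233) − 0.24 = -0.06525.
Option 2: r to a full niece or nephew = 0.25.
Option 2: Σ r·B − C = (1·0.25·0.352) − 0.42 = -0.332.
Option 1 has the higher net inclusive-fitness payoff.

Option 1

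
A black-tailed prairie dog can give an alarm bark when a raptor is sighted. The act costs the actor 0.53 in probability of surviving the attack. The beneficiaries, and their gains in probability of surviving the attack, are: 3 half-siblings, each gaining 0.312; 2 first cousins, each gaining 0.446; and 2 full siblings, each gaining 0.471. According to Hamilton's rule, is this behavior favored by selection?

Hamilton's rule: the trait is favored when the sum of r·B over every recipient exceeds the actor's cost C.
r to a half-sibling = 0.25 (half-sibs share one parent — one path of length 2: r = (1/2)^2 = 1/4).
r to a first cousin = 0.125 (first cousins share one grandparent pair — two paths of length 4: r = 2·(1/2)^4 = 1/8).
r to a full sibling = 1/2 (full sibs share both parents — two paths of length 2: r = 2·(1/2)^2 = 1/2).
Summing one r·B term per recipient: 3·0.25·0.312 + 2·0.125·0.446 + 2·0.5·0.471 = 0.8165.
0.8165 > 0.53: the indirect benefit exceeds the cost.

Yes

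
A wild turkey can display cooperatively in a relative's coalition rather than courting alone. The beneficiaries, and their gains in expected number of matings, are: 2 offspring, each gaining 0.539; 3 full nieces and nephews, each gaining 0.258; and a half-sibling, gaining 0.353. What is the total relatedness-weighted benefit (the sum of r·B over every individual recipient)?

0.82075

r to an offspring = 0.5 (one parent–offspring link: r = (1/2)^1 = 1/2).
r to a full niece or nephew = 1/4 (full aunt/uncle↔niece/nephew: two paths of length 3 through the shared grandparent pair: r = 2·(1/2)^3 = 1/4).
r to a half-sibling = 0.25 (half-sibs share one parent — one path of length 2: r = (1/2)^2 = 1/4).
Summing one r·B term per recipient: 2·0.5·0.539 + 3·0.25·0.258 + 1·0.25·0.353 = 0.82075.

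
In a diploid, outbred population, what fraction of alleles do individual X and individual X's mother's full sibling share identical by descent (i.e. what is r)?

0.25

Each parent–offspring link contributes a factor of 1/2, and independent paths through distinct common ancestors add.
Full aunt/uncle↔niece/nephew: two paths of length 3 through the shared grandparent pair: r = 2·(1/2)^3 = 1/4.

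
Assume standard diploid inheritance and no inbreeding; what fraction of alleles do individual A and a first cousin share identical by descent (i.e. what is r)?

First cousins share one grandparent pair — two paths of length 4: r = 2·(1/2)^4 = 1/8.

0.125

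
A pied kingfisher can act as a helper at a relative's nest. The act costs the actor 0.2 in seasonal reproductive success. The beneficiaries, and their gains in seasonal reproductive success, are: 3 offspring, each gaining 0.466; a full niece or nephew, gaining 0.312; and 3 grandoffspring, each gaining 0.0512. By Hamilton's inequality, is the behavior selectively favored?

Yes

Hamilton's rule: the trait is favored when the sum of r·B over every recipient exceeds the actor's cost C.
r to an offspring = 1/2 (one parent–offspring link: r = (1/2)^1 = 1/2).
r to a full niece or nephew = 0.25 (full aunt/uncle↔niece/nephew: two paths of length 3 through the shared grandparent pair: r = 2·(1/2)^3 = 1/4).
r to a grandoffspring = 1/4 (two parent–offspring links: r = (1/2)^2 = 1/4).
Summing one r·B term per recipient: 3·0.5·0.466 + 1·0.25·0.312 + 3·0.25·0.0512 = 0.8154.
0.8154 > 0.2: the indirect benefit exceeds the cost.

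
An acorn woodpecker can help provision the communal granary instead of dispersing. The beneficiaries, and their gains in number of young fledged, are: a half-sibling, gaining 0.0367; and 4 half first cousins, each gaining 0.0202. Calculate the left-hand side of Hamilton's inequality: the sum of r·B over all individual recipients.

r to a half-sibling = 0.25 (half-sibs share one parent — one path of length 2: r = (1/2)^2 = 1/4).
r to a half first cousin = 0.0625 (half first cousins share one grandparent — one path of length 4: r = (1/2)^4 = 1/16).
Summing one r·B term per recipient: 1·0.25·0.0367 + 4·0.0625·0.0202 = 0.014225.

0.014225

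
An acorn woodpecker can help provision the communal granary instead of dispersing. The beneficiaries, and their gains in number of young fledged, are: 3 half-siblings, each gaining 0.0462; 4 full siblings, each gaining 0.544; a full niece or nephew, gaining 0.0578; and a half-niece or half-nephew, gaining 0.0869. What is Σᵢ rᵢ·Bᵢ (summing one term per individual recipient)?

r to a half-sibling = 1/4 (half-sibs share one parent — one path of length 2: r = (1/2)^2 = 1/4).
r to a full sibling = 0.5 (full sibs share both parents — two paths of length 2: r = 2·(1/2)^2 = 1/2).
r to a full niece or nephew = 1/4 (full aunt/uncle↔niece/nephew: two paths of length 3 through the shared grandparent pair: r = 2·(1/2)^3 = 1/4).
r to a half-niece or half-nephew = 0.125 (half-aunt/uncle↔niece/nephew: one path of length 3: r = (1/2)^3 = 1/8).
Summing one r·B term per recipient: 3·0.25·0.0462 + 4·0.5·0.544 + 1·0.25·0.0578 + 1·0.125·0.0869 = 1.1479625.

1.1479625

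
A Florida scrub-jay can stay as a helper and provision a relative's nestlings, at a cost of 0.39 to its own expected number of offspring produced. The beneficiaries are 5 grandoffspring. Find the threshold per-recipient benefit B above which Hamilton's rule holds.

r to a grandoffspring = 0.25 (two parent–offspring links: r = (1/2)^2 = 1/4).
Hamilton's rule with n recipients of equal r: n·r·B > C, so B > C/(n·r) = 0.39/(5·0.25) = 0.312.

0.312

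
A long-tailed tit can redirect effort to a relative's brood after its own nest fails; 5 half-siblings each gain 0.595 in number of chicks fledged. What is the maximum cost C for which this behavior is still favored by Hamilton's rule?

r to a half-sibling = 1/4 (half-sibs share one parent — one path of length 2: r = (1/2)^2 = 1/4).
Hamilton's rule: n·r·B > C, so the trait is favored while C < n·r·B = 5·0.25·0.595 = 0.74375.

0.74375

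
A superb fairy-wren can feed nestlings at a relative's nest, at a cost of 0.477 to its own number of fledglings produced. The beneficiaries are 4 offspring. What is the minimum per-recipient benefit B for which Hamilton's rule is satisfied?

0.2385

r to an offspring = 1/2 (one parent–offspring link: r = (1/2)^1 = 1/2).
Hamilton's rule with n recipients of equal r: n·r·B > C, so B > C/(n·r) = 0.477/(4·0.5) = 0.2385.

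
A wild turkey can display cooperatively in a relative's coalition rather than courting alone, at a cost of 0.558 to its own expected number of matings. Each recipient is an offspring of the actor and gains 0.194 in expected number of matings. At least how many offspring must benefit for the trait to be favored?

6

r to an offspring = 0.5 (one parent–offspring link: r = (1/2)^1 = 1/2).
Hamilton's rule: n·r·B > C  ⇒  n > C/(r·B) = 0.558/(0.5·0.194) = 5.753.
The smallest integer exceeding 5.753 is 6.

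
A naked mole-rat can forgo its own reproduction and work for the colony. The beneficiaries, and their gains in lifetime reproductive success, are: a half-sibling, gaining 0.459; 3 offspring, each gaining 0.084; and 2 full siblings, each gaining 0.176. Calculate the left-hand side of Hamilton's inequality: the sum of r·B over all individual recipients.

0.41675

r to a half-sibling = 0.25 (half-sibs share one parent — one path of length 2: r = (1/2)^2 = 1/4).
r to an offspring = 1/2 (one parent–offspring link: r = (1/2)^1 = 1/2).
r to a full sibling = 0.5 (full sibs share both parents — two paths of length 2: r = 2·(1/2)^2 = 1/2).
Summing one r·B term per recipient: 1·0.25·0.459 + 3·0.5·0.084 + 2·0.5·0.176 = 0.41675.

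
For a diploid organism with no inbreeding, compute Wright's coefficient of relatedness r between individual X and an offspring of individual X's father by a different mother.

Each parent–offspring link contributes a factor of 1/2, and independent paths through distinct common ancestors add.
Half-sibs share one parent — one path of length 2: r = (1/2)^2 = 1/4.

0.25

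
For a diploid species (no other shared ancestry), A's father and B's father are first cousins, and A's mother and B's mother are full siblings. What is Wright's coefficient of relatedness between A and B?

Independent pedigree routes through distinct common ancestors add.
A and B are related in two ways: second cousins through their fathers (r = 1/32) and first cousins through their mothers (r = 1/8).
r = 1/32 + 1/8 = 0.15625.

0.15625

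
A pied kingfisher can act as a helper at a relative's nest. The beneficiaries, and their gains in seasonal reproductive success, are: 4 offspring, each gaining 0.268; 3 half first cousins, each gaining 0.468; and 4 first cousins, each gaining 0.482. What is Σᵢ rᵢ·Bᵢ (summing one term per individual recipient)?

r to an offspring = 0.5 (one parent–offspring link: r = (1/2)^1 = 1/2).
r to a half first cousin = 0.0625 (half first cousins share one grandparent — one path of length 4: r = (1/2)^4 = 1/16).
r to a first cousin = 1/8 (first cousins share one grandparent pair — two paths of length 4: r = 2·(1/2)^4 = 1/8).
Summing one r·B term per recipient: 4·0.5·0.268 + 3·0.0625·0.468 + 4·0.125·0.482 = 0.86475.

0.86475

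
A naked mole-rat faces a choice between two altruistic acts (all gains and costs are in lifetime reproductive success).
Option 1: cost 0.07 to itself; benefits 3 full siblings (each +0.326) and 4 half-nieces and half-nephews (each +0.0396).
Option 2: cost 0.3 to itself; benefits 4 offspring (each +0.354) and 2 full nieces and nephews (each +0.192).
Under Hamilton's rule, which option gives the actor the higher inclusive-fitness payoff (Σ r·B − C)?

Option 2

Option 1: r to a full sibling = 0.5.
Option 1: r to a half-niece or half-nephew = 0.125.
Option 1: Σ r·B − C = (3·0.5·0.326 + 4·0.125·0.0396) − 0.07 = 0.4388.
Option 2: r to an offspring = 0.5.
Option 2: r to a full niece or nephew = 0.25.
Option 2: Σ r·B − C = (4·0.5·0.354 + 2·0.25·0.192) − 0.3 = 0.504.
Option 2 has the higher net inclusive-fitness payoff.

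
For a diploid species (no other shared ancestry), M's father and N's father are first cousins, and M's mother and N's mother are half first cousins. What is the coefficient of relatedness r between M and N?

0.046875

Wright's path rule: contributions from independent ancestry routes add.
M and N are related in two ways: second cousins through their fathers (r = 1/32) and half second cousins through their mothers (r = 1/64).
r = 1/32 + 1/64 = 3/64 = 0.046875.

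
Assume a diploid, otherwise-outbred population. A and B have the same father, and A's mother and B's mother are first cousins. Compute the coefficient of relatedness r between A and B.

0.28125

Wright's path rule: contributions from independent ancestry routes add.
A and B are related in two ways: half-sibs through their shared father (r = 1/4) and second cousins through their mothers (r = 1/32).
r = 1/4 + 1/32 = 9/32 = 0.28125.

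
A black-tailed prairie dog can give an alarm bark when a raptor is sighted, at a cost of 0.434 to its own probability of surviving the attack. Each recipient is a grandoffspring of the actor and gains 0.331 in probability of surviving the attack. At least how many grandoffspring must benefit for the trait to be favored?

6

r to a grandoffspring = 1/4 (two parent–offspring links: r = (1/2)^2 = 1/4).
Hamilton's rule: n·r·B > C  ⇒  n > C/(r·B) = 0.434/(0.25·0.331) = 5.245.
The smallest integer exceeding 5.245 is 6.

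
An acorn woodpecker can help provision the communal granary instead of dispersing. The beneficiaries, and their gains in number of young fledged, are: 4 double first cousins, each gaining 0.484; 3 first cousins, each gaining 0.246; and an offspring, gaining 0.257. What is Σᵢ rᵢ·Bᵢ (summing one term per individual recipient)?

0.70475

r to a double first cousin = 0.25 (double first cousins share both grandparent pairs — four paths of length 4: r = 4·(1/2)^4 = 1/4).
r to a first cousin = 0.125 (first cousins share one grandparent pair — two paths of length 4: r = 2·(1/2)^4 = 1/8).
r to an offspring = 0.5 (one parent–offspring link: r = (1/2)^1 = 1/2).
Summing one r·B term per recipient: 4·0.25·0.484 + 3·0.125·0.246 + 1·0.5·0.257 = 0.70475.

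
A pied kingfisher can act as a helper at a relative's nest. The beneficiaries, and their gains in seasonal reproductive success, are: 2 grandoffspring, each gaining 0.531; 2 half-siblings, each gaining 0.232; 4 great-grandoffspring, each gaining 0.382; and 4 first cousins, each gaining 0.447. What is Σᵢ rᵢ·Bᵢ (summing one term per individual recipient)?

r to a grandoffspring = 1/4 (two parent–offspring links: r = (1/2)^2 = 1/4).
r to a half-sibling = 0.25 (half-sibs share one parent — one path of length 2: r = (1/2)^2 = 1/4).
r to a great-grandoffspring = 1/8 (three parent–offspring links: r = (1/2)^3 = 1/8).
r to a first cousin = 1/8 (first cousins share one grandparent pair — two paths of length 4: r = 2·(1/2)^4 = 1/8).
Summing one r·B term per recipient: 2·0.25·0.531 + 2·0.25·0.232 + 4·0.125·0.382 + 4·0.125·0.447 = 0.796.

0.796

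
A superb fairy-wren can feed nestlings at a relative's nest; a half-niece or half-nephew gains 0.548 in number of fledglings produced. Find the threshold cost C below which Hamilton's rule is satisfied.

r to a half-niece or half-nephew = 0.125 (half-aunt/uncle↔niece/nephew: one path of length 3: r = (1/2)^3 = 1/8).
Hamilton's rule: n·r·B > C, so the trait is favored while C < n·r·B = 1·0.125·0.548 = 0.0685.

0.0685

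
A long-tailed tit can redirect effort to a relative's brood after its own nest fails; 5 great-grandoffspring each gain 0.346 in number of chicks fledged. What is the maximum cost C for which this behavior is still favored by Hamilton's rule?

0.21625

r to a great-grandoffspring = 0.125 (three parent–offspring links: r = (1/2)^3 = 1/8).
Hamilton's rule: n·r·B > C, so the trait is favored while C < n·r·B = 5·0.125·0.346 = 0.21625.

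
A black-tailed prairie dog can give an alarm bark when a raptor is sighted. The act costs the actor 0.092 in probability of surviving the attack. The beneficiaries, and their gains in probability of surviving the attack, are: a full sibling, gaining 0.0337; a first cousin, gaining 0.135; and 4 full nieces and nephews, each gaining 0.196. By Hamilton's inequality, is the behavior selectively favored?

Yes

Hamilton's rule: the trait is favored when the sum of r·B over every recipient exceeds the actor's cost C.
r to a full sibling = 1/2 (full sibs share both parents — two paths of length 2: r = 2·(1/2)^2 = 1/2).
r to a first cousin = 1/8 (first cousins share one grandparent pair — two paths of length 4: r = 2·(1/2)^4 = 1/8).
r to a full niece or nephew = 1/4 (full aunt/uncle↔niece/nephew: two paths of length 3 through the shared grandparent pair: r = 2·(1/2)^3 = 1/4).
Summing one r·B term per recipient: 1·0.5·0.0337 + 1·0.125·0.135 + 4·0.25·0.196 = 0.229725.
0.229725 > 0.092: the indirect benefit exceeds the cost.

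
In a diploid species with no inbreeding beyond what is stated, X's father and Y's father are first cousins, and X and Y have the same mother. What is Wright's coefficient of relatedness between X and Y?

Wright's path rule: contributions from independent ancestry routes add.
X and Y are related in two ways: second cousins through their fathers (r = 1/32) and half-sibs through their shared mother (r = 1/4).
r = 1/32 + 1/4 = 0.28125.

0.28125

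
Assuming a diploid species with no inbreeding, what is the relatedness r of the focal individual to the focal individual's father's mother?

Each parent–offspring link contributes a factor of 1/2, and independent paths through distinct common ancestors add.
Two parent–offspring links: r = (1/2)^2 = 1/4.

0.25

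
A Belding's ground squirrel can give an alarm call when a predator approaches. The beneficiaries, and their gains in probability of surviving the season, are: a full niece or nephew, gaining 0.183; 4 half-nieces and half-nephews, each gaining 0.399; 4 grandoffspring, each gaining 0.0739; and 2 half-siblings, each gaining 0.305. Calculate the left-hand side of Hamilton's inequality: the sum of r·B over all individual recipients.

0.47165

r to a full niece or nephew = 0.25 (full aunt/uncle↔niece/nephew: two paths of length 3 through the shared grandparent pair: r = 2·(1/2)^3 = 1/4).
r to a half-niece or half-nephew = 1/8 (half-aunt/uncle↔niece/nephew: one path of length 3: r = (1/2)^3 = 1/8).
r to a grandoffspring = 1/4 (two parent–offspring links: r = (1/2)^2 = 1/4).
r to a half-sibling = 0.25 (half-sibs share one parent — one path of length 2: r = (1/2)^2 = 1/4).
Summing one r·B term per recipient: 1·0.25·0.183 + 4·0.125·0.399 + 4·0.25·0.0739 + 2·0.25·0.305 = 0.47165.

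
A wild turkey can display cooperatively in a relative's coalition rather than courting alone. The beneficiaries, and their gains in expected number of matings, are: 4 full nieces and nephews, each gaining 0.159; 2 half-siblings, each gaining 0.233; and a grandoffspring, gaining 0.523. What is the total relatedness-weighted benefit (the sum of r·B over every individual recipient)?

r to a full niece or nephew = 0.25 (full aunt/uncle↔niece/nephew: two paths of length 3 through the shared grandparent pair: r = 2·(1/2)^3 = 1/4).
r to a half-sibling = 1/4 (half-sibs share one parent — one path of length 2: r = (1/2)^2 = 1/4).
r to a grandoffspring = 0.25 (two parent–offspring links: r = (1/2)^2 = 1/4).
Summing one r·B term per recipient: 4·0.25·0.159 + 2·0.25·0.233 + 1·0.25·0.523 = 0.40625.

0.40625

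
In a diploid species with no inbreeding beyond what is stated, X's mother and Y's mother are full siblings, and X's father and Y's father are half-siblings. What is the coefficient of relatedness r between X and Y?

0.1875

Relatedness sums over independent paths through distinct common ancestors.
X and Y are related in two ways: first cousins through their mothers (r = 1/8) and half first cousins through their fathers (r = 1/16).
r = 1/8 + 1/16 = 3/16 = 0.1875.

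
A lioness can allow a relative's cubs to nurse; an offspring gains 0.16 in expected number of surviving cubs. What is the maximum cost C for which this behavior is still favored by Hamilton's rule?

r to an offspring = 0.5 (one parent–offspring link: r = (1/2)^1 = 1/2).
Hamilton's rule: n·r·B > C, so the trait is favored while C < n·r·B = 1·0.5·0.16 = 0.08.

0.08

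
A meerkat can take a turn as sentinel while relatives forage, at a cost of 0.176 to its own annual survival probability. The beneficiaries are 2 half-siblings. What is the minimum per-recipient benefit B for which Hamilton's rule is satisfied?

r to a half-sibling = 0.25 (half-sibs share one parent — one path of length 2: r = (1/2)^2 = 1/4).
Hamilton's rule with n recipients of equal r: n·r·B > C, so B > C/(n·r) = 0.176/(2·0.25) = 0.352.

0.352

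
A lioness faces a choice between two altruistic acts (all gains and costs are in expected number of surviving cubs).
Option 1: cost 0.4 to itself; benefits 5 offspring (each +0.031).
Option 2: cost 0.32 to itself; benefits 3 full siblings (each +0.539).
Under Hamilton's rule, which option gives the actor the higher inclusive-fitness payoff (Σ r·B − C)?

Option 2

Option 1: r to an offspring = 0.5.
Option 1: Σ r·B − C = (5·0.5·0.031) − 0.4 = -0.3225.
Option 2: r to a full sibling = 0.5.
Option 2: Σ r·B − C = (3·0.5·0.539) − 0.32 = 0.4885.
Option 2 has the higher net inclusive-fitness payoff.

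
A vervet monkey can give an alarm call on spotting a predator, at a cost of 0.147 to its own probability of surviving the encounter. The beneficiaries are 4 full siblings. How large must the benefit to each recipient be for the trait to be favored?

0.0735

r to a full sibling = 1/2 (full sibs share both parents — two paths of length 2: r = 2·(1/2)^2 = 1/2).
Hamilton's rule with n recipients of equal r: n·r·B > C, so B > C/(n·r) = 0.147/(4·0.5) = 0.0735.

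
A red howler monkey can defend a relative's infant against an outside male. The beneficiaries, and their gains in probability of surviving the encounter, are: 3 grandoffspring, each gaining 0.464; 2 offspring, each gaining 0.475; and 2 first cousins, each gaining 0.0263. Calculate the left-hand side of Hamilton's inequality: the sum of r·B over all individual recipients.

0.829575

r to a grandoffspring = 0.25 (two parent–offspring links: r = (1/2)^2 = 1/4).
r to an offspring = 0.5 (one parent–offspring link: r = (1/2)^1 = 1/2).
r to a first cousin = 1/8 (first cousins share one grandparent pair — two paths of length 4: r = 2·(1/2)^4 = 1/8).
Summing one r·B term per recipient: 3·0.25·0.464 + 2·0.5·0.475 + 2·0.125·0.0263 = 0.829575.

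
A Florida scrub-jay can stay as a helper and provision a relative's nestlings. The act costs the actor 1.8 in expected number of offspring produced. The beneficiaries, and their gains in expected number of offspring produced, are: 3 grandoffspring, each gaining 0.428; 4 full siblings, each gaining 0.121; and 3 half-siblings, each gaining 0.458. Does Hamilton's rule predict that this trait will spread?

Hamilton's rule: the trait is favored when the sum of r·B over every recipient exceeds the actor's cost C.
r to a grandoffspring = 0.25 (two parent–offspring links: r = (1/2)^2 = 1/4).
r to a full sibling = 1/2 (full sibs share both parents — two paths of length 2: r = 2·(1/2)^2 = 1/2).
r to a half-sibling = 1/4 (half-sibs share one parent — one path of length 2: r = (1/2)^2 = 1/4).
Summing one r·B term per recipient: 3·0.25·0.428 + 4·0.5·0.121 + 3·0.25·0.458 = 0.9065.
0.9065 < 1.8: the indirect benefit is less than the cost.

No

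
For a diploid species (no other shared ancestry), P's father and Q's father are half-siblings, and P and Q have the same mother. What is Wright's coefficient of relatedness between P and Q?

Wright's path rule: contributions from independent ancestry routes add.
P and Q are related in two ways: half first cousins through their fathers (r = 1/16) and half-sibs through their shared mother (r = 1/4).
r = 1/16 + 1/4 = 5/16 = 0.3125.

0.3125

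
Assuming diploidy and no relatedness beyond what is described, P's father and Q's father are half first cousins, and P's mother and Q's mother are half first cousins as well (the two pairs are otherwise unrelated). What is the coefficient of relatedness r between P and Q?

Relatedness sums over independent paths through distinct common ancestors.
P and Q are related in two ways: half second cousins through their fathers (r = 1/64) and half second cousins through their mothers (r = 1/64).
r = 1/64 + 1/64 = 0.03125.

0.03125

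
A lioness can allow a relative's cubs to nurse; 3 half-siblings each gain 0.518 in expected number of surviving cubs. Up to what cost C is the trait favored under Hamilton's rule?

r to a half-sibling = 1/4 (half-sibs share one parent — one path of length 2: r = (1/2)^2 = 1/4).
Hamilton's rule: n·r·B > C, so the trait is favored while C < n·r·B = 3·0.25·0.518 = 0.3885.

0.3885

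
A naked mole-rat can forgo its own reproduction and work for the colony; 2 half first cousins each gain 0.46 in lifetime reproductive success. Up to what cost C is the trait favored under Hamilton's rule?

r to a half first cousin = 1/16 (half first cousins share one grandparent — one path of length 4: r = (1/2)^4 = 1/16).
Hamilton's rule: n·r·B > C, so the trait is favored while C < n·r·B = 2·0.0625·0.46 = 0.0575.

0.0575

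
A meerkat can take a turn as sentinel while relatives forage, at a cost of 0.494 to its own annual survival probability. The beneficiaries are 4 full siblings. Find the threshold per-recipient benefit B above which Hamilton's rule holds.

r to a full sibling = 1/2 (full sibs share both parents — two paths of length 2: r = 2·(1/2)^2 = 1/2).
Hamilton's rule with n recipients of equal r: n·r·B > C, so B > C/(n·r) = 0.494/(4·0.5) = 0.247.

0.247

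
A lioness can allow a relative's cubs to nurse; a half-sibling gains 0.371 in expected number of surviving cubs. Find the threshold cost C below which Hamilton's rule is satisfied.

0.09275

r to a half-sibling = 1/4 (half-sibs share one parent — one path of length 2: r = (1/2)^2 = 1/4).
Hamilton's rule: n·r·B > C, so the trait is favored while C < n·r·B = 1·0.25·0.371 = 0.09275.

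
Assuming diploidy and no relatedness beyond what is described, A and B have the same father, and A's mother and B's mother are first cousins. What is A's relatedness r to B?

0.28125

With two independent routes of shared ancestry, r is the sum of the two contributions.
A and B are related in two ways: half-sibs through their shared father (r = 1/4) and second cousins through their mothers (r = 1/32).
r = 1/4 + 1/32 = 9/32 = 0.28125.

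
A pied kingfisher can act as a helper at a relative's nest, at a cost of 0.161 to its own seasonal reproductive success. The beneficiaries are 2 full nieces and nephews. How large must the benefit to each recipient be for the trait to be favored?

r to a full niece or nephew = 1/4 (full aunt/uncle↔niece/nephew: two paths of length 3 through the shared grandparent pair: r = 2·(1/2)^3 = 1/4).
Hamilton's rule with n recipients of equal r: n·r·B > C, so B > C/(n·r) = 0.161/(2·0.25) = 0.322.

0.322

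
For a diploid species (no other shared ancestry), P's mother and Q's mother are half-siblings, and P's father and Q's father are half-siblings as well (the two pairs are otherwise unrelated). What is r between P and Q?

0.125

Relatedness sums over independent paths through distinct common ancestors.
P and Q are related in two ways: half first cousins through their mothers (r = 1/16) and half first cousins through their fathers (r = 1/16).
r = 1/16 + 1/16 = 1/8 = 0.125.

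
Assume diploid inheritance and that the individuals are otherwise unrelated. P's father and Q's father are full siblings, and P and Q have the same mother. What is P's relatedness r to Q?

0.375

Independent pedigree routes through distinct common ancestors add.
P and Q are related in two ways: first cousins through their fathers (r = 1/8) and half-sibs through their shared mother (r = 1/4).
r = 1/8 + 1/4 = 0.375.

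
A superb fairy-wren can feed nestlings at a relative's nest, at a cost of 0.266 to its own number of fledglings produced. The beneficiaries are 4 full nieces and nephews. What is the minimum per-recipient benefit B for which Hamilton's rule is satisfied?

0.266

r to a full niece or nephew = 0.25 (full aunt/uncle↔niece/nephew: two paths of length 3 through the shared grandparent pair: r = 2·(1/2)^3 = 1/4).
Hamilton's rule with n recipients of equal r: n·r·B > C, so B > C/(n·r) = 0.266/(4·0.25) = 0.266.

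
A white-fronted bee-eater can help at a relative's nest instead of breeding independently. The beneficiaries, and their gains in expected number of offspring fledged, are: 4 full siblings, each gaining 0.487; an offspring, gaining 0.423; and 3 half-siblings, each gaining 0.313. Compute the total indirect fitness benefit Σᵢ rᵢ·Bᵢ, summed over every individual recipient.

1.42025

r to a full sibling = 1/2 (full sibs share both parents — two paths of length 2: r = 2·(1/2)^2 = 1/2).
r to an offspring = 0.5 (one parent–offspring link: r = (1/2)^1 = 1/2).
r to a half-sibling = 1/4 (half-sibs share one parent — one path of length 2: r = (1/2)^2 = 1/4).
Summing one r·B term per recipient: 4·0.5·0.487 + 1·0.5·0.423 + 3·0.25·0.313 = 1.42025.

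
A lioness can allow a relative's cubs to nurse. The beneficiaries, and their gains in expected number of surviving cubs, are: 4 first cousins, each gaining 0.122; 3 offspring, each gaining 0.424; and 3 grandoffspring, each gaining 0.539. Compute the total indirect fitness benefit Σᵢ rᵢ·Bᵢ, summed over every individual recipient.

r to a first cousin = 1/8 (first cousins share one grandparent pair — two paths of length 4: r = 2·(1/2)^4 = 1/8).
r to an offspring = 1/2 (one parent–offspring link: r = (1/2)^1 = 1/2).
r to a grandoffspring = 1/4 (two parent–offspring links: r = (1/2)^2 = 1/4).
Summing one r·B term per recipient: 4·0.125·0.122 + 3·0.5·0.424 + 3·0.25·0.539 = 1.10125.

1.10125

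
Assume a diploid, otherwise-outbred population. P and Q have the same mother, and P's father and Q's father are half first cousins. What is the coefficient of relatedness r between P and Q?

With two independent routes of shared ancestry, r is the sum of the two contributions.
P and Q are related in two ways: half-sibs through their shared mother (r = 1/4) and half second cousins through their fathers (r = 1/64).
r = 1/4 + 1/64 = 17/64 = 0.265625.

0.265625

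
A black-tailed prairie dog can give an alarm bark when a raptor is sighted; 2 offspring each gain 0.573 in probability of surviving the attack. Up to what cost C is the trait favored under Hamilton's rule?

r to an offspring = 0.5 (one parent–offspring link: r = (1/2)^1 = 1/2).
Hamilton's rule: n·r·B > C, so the trait is favored while C < n·r·B = 2·0.5·0.573 = 0.573.

0.573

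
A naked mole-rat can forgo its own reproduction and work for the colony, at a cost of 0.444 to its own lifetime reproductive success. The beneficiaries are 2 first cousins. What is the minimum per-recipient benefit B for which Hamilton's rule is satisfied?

r to a first cousin = 1/8 (first cousins share one grandparent pair — two paths of length 4: r = 2·(1/2)^4 = 1/8).
Hamilton's rule with n recipients of equal r: n·r·B > C, so B > C/(n·r) = 0.444/(2·0.125) = 1.776.

1.776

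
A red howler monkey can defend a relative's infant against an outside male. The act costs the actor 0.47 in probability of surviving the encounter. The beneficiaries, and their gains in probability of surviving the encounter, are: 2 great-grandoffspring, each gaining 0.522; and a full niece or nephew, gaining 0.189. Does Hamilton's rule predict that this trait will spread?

Hamilton's rule: the trait is favored when the sum of r·B over every recipient exceeds the actor's cost C.
r to a great-grandoffspring = 0.125 (three parent–offspring links: r = (1/2)^3 = 1/8).
r to a full niece or nephew = 1/4 (full aunt/uncle↔niece/nephew: two paths of length 3 through the shared grandparent pair: r = 2·(1/2)^3 = 1/4).
Summing one r·B term per recipient: 2·0.125·0.522 + 1·0.25·0.189 = 0.17775.
0.17775 < 0.47: the indirect benefit is less than the cost.

No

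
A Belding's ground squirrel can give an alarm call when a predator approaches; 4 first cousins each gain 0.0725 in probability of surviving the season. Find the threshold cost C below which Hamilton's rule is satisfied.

r to a first cousin = 0.125 (first cousins share one grandparent pair — two paths of length 4: r = 2·(1/2)^4 = 1/8).
Hamilton's rule: n·r·B > C, so the trait is favored while C < n·r·B = 4·0.125·0.0725 = 0.03625.

0.03625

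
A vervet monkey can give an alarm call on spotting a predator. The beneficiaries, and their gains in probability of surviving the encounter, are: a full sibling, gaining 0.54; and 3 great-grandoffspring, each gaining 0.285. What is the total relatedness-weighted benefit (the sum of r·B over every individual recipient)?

r to a full sibling = 0.5 (full sibs share both parents — two paths of length 2: r = 2·(1/2)^2 = 1/2).
r to a great-grandoffspring = 0.125 (three parent–offspring links: r = (1/2)^3 = 1/8).
Summing one r·B term per recipient: 1·0.5·0.54 + 3·0.125·0.285 = 0.376875.

0.376875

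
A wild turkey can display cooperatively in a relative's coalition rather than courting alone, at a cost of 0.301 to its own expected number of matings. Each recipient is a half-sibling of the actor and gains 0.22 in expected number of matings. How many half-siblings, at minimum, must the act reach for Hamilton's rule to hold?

6

r to a half-sibling = 1/4 (half-sibs share one parent — one path of length 2: r = (1/2)^2 = 1/4).
Hamilton's rule: n·r·B > C  ⇒  n > C/(r·B) = 0.301/(0.25·0.22) = 5.473.
The smallest integer exceeding 5.473 is 6.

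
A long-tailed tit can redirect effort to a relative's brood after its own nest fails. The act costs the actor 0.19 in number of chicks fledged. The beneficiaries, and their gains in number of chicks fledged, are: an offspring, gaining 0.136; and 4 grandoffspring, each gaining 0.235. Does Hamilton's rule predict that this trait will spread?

Hamilton's rule: the trait is favored when the sum of r·B over every recipient exceeds the actor's cost C.
r to an offspring = 0.5 (one parent–offspring link: r = (1/2)^1 = 1/2).
r to a grandoffspring = 1/4 (two parent–offspring links: r = (1/2)^2 = 1/4).
Summing one r·B term per recipient: 1·0.5·0.136 + 4·0.25·0.235 = 0.303.
0.303 > 0.19: the indirect benefit exceeds the cost.

Yes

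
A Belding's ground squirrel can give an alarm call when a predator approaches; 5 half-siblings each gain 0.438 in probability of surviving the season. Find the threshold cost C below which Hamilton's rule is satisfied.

0.5475

r to a half-sibling = 0.25 (half-sibs share one parent — one path of length 2: r = (1/2)^2 = 1/4).
Hamilton's rule: n·r·B > C, so the trait is favored while C < n·r·B = 5·0.25·0.438 = 0.5475.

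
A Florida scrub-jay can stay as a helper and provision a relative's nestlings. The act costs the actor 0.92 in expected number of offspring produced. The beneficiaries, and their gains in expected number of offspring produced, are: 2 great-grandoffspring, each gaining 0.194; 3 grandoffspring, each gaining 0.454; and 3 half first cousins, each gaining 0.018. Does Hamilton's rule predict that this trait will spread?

Hamilton's rule: the trait is favored when the sum of r·B over every recipient exceeds the actor's cost C.
r to a great-grandoffspring = 0.125 (three parent–offspring links: r = (1/2)^3 = 1/8).
r to a grandoffspring = 1/4 (two parent–offspring links: r = (1/2)^2 = 1/4).
r to a half first cousin = 0.0625 (half first cousins share one grandparent — one path of length 4: r = (1/2)^4 = 1/16).
Summing one r·B term per recipient: 2·0.125·0.194 + 3·0.25·0.454 + 3·0.0625·0.018 = 0.392375.
0.392375 < 0.92: the indirect benefit is less than the cost.

No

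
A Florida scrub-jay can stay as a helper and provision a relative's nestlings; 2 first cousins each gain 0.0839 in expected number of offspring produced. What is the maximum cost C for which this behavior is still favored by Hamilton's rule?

0.020975

r to a first cousin = 0.125 (first cousins share one grandparent pair — two paths of length 4: r = 2·(1/2)^4 = 1/8).
Hamilton's rule: n·r·B > C, so the trait is favored while C < n·r·B = 2·0.125·0.0839 = 0.020975.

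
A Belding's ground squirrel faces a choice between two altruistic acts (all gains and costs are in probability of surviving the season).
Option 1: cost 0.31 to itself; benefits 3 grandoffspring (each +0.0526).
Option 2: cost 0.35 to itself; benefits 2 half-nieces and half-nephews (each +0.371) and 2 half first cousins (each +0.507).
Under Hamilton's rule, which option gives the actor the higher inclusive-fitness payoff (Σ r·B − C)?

Option 2

Option 1: r to a grandoffspring = 0.25.
Option 1: Σ r·B − C = (3·0.25·0.0526) − 0.31 = -0.27055.
Option 2: r to a half-niece or half-nephew = 0.125.
Option 2: r to a half first cousin = 0.0625.
Option 2: Σ r·B − C = (2·0.125·0.371 + 2·0.0625·0.507) − 0.35 = -0.193875.
Option 2 has the higher net inclusive-fitness payoff.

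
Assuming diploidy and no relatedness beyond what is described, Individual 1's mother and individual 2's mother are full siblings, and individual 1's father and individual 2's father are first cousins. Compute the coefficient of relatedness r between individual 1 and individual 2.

Wright's path rule: contributions from independent ancestry routes add.
Individual 1 and individual 2 are related in two ways: first cousins through their mothers (r = 1/8) and second cousins through their fathers (r = 1/32).
r = 1/8 + 1/32 = 5/32 = 0.15625.

0.15625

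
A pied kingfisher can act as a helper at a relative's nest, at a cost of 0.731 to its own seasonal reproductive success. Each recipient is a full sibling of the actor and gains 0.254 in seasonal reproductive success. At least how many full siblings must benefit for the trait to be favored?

6

r to a full sibling = 0.5 (full sibs share both parents — two paths of length 2: r = 2·(1/2)^2 = 1/2).
Hamilton's rule: n·r·B > C  ⇒  n > C/(r·B) = 0.731/(0.5·0.254) = 5.756.
The smallest integer exceeding 5.756 is 6.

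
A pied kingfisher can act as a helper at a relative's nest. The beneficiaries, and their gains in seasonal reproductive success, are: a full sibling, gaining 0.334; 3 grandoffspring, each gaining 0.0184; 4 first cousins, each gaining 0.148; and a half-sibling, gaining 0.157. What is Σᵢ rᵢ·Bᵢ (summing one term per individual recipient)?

0.29405

r to a full sibling = 1/2 (full sibs share both parents — two paths of length 2: r = 2·(1/2)^2 = 1/2).
r to a grandoffspring = 0.25 (two parent–offspring links: r = (1/2)^2 = 1/4).
r to a first cousin = 0.125 (first cousins share one grandparent pair — two paths of length 4: r = 2·(1/2)^4 = 1/8).
r to a half-sibling = 0.25 (half-sibs share one parent — one path of length 2: r = (1/2)^2 = 1/4).
Summing one r·B term per recipient: 1·0.5·0.334 + 3·0.25·0.0184 + 4·0.125·0.148 + 1·0.25·0.157 = 0.29405.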